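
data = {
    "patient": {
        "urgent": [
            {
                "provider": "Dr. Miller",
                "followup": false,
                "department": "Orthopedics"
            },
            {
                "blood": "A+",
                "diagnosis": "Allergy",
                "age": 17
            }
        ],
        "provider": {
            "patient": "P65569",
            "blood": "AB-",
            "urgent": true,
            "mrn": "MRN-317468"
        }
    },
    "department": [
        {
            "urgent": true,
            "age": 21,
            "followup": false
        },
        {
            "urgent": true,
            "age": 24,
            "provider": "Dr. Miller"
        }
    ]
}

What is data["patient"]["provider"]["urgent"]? True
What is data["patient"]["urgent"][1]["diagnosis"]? "Allergy"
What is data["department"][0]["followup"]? False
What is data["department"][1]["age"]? 24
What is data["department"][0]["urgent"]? True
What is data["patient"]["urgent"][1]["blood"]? "A+"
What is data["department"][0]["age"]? 21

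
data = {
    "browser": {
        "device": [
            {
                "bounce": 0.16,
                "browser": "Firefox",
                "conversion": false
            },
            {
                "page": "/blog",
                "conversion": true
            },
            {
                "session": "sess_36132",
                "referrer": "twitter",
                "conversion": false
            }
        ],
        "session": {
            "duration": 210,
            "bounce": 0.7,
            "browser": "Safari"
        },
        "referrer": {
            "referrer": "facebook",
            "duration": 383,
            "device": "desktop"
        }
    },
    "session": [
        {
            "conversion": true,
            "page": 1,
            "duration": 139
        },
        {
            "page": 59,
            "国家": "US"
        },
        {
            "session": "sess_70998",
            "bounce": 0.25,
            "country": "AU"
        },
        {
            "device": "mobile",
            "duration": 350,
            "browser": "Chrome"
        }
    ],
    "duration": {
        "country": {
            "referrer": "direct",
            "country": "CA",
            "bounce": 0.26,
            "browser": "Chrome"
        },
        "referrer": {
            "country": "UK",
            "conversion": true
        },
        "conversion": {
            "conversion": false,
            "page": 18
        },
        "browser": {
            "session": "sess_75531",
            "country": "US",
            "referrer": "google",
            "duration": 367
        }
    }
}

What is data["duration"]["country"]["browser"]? "Chrome"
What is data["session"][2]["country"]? "AU"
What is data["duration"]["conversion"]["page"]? 18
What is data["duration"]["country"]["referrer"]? "direct"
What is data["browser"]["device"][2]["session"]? "sess_36132"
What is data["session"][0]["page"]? 1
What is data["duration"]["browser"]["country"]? "US"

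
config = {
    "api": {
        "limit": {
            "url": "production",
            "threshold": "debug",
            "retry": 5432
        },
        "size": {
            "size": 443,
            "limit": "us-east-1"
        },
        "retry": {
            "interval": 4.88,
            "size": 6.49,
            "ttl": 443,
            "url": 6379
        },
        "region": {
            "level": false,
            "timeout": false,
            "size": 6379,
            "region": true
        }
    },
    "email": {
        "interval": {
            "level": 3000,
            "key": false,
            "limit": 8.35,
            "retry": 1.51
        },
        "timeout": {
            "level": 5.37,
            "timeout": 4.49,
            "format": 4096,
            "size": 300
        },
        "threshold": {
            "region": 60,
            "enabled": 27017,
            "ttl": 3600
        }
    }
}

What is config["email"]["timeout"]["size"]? 300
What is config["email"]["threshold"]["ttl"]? 3600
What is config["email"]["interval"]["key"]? False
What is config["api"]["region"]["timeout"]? False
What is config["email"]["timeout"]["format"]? 4096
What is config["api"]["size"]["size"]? 443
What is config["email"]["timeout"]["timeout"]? 4.49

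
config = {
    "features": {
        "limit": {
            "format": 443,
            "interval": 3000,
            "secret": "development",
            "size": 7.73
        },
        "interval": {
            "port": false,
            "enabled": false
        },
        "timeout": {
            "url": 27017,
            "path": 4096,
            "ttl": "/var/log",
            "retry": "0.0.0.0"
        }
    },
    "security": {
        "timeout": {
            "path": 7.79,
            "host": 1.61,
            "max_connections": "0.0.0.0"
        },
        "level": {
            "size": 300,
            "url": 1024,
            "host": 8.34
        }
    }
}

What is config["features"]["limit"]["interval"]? 3000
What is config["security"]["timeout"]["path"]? 7.79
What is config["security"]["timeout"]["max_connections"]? "0.0.0.0"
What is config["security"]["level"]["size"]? 300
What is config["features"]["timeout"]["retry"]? "0.0.0.0"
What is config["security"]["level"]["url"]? 1024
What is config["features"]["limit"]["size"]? 7.73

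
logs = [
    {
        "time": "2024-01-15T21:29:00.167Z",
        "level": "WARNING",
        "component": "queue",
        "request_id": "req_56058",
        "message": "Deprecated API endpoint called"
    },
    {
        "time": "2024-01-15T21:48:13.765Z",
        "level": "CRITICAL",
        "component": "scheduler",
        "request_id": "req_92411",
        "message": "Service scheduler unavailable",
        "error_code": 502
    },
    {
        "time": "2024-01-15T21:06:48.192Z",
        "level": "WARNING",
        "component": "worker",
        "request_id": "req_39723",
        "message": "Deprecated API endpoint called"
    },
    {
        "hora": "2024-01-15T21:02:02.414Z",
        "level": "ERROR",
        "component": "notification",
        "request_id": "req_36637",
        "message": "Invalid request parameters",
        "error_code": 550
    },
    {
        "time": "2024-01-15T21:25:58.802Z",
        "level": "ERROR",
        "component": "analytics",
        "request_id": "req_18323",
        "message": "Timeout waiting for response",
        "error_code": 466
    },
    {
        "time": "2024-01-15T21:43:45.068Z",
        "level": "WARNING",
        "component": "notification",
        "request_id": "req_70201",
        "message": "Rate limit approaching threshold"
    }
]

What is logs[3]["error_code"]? 550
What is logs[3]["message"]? "Invalid request parameters"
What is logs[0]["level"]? "WARNING"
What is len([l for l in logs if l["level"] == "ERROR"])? 2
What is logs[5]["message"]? "Rate limit approaching threshold"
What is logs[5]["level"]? "WARNING"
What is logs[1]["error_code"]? 502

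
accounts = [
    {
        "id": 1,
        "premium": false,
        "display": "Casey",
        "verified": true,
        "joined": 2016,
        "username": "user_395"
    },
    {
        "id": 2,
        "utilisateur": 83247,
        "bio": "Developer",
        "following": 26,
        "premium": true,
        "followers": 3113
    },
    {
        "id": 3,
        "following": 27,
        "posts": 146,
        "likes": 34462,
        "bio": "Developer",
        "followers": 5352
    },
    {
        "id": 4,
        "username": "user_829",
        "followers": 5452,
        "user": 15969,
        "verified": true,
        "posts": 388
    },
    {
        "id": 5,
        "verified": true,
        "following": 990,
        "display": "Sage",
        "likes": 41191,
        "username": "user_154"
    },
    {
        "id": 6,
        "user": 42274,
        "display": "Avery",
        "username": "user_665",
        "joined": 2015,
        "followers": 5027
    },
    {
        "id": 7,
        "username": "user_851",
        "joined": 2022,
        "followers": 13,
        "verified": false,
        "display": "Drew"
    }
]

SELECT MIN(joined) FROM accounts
2015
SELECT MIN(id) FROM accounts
1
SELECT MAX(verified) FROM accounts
True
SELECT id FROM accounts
[1, 2, 3, 4, 5, 6, 7]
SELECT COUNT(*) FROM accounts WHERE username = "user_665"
1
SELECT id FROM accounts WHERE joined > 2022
[]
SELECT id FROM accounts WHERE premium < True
[1]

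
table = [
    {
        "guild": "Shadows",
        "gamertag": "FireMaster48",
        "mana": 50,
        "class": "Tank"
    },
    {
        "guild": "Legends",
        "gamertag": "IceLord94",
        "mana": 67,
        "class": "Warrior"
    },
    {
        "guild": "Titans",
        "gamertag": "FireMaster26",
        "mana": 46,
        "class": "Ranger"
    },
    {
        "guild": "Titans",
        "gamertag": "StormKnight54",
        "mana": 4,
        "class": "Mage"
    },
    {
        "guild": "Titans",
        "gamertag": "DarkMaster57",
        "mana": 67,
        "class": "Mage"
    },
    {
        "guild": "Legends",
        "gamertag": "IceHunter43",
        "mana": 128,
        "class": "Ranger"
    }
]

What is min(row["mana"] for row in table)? 4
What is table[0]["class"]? "Tank"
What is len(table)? 6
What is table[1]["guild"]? "Legends"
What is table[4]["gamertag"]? "DarkMaster57"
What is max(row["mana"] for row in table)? 128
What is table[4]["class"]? "Mage"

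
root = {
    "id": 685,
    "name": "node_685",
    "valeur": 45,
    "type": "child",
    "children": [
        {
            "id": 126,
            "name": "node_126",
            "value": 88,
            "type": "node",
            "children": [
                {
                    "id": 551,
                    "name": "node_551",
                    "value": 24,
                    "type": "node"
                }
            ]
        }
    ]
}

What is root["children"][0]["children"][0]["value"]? 24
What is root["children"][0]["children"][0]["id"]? 551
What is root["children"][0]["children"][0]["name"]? "node_551"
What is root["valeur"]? 45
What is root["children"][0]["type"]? "node"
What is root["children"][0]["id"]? 126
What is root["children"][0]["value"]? 88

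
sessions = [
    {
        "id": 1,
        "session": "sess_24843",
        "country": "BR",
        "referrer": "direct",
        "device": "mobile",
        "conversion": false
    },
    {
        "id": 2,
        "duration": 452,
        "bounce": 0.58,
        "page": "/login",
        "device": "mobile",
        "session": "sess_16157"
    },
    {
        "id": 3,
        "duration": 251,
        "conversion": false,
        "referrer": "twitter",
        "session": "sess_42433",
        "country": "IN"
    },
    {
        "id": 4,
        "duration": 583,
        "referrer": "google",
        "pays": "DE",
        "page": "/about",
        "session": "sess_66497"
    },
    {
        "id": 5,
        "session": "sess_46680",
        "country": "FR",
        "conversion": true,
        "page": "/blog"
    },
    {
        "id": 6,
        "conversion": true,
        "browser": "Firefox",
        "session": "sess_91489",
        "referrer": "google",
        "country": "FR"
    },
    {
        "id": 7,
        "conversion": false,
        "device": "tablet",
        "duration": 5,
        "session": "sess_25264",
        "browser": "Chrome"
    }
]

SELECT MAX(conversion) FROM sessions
True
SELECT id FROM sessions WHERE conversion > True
[]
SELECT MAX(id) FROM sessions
7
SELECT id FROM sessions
[1, 2, 3, 4, 5, 6, 7]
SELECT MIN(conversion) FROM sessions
False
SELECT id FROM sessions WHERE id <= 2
[1, 2]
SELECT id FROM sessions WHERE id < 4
[1, 2, 3]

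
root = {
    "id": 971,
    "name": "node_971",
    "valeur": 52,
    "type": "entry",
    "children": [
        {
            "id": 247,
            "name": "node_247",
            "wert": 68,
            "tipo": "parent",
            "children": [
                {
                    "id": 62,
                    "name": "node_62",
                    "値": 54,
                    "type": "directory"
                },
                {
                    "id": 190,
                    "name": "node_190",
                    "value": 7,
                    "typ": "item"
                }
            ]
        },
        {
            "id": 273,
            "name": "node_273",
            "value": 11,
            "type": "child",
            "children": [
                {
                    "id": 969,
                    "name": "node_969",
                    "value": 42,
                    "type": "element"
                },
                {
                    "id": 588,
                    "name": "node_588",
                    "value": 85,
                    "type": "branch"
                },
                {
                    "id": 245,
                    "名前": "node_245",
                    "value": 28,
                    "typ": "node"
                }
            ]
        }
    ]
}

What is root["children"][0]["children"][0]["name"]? "node_62"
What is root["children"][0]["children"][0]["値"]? 54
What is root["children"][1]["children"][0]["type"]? "element"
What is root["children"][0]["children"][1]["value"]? 7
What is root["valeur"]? 52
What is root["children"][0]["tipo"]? "parent"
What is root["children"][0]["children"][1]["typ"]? "item"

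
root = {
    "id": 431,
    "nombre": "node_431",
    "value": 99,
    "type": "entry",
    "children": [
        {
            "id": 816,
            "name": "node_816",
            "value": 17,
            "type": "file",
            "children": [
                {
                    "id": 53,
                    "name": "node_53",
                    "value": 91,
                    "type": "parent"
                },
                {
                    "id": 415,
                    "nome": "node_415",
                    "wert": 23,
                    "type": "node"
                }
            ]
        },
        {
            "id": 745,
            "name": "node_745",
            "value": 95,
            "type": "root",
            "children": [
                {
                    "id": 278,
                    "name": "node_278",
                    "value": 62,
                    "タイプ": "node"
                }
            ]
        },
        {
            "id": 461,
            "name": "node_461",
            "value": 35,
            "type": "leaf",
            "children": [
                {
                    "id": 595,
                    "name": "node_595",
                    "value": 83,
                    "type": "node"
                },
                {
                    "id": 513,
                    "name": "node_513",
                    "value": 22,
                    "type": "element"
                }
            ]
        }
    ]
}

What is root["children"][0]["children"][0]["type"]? "parent"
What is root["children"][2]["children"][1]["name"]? "node_513"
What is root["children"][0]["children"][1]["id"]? 415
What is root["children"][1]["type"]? "root"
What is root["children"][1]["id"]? 745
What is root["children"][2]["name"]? "node_461"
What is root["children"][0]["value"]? 17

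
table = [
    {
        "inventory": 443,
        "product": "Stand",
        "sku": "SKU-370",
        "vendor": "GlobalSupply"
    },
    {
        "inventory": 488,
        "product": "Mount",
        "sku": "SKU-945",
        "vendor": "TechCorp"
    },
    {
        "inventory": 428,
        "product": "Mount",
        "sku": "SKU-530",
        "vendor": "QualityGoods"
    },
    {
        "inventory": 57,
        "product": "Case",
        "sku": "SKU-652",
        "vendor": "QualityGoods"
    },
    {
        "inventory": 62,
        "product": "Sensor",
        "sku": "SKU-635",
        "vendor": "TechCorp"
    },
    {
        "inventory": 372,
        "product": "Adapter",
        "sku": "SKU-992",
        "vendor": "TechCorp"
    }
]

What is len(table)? 6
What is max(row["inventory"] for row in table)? 488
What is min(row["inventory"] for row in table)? 57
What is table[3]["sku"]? "SKU-652"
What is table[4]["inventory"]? 62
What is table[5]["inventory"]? 372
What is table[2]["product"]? "Mount"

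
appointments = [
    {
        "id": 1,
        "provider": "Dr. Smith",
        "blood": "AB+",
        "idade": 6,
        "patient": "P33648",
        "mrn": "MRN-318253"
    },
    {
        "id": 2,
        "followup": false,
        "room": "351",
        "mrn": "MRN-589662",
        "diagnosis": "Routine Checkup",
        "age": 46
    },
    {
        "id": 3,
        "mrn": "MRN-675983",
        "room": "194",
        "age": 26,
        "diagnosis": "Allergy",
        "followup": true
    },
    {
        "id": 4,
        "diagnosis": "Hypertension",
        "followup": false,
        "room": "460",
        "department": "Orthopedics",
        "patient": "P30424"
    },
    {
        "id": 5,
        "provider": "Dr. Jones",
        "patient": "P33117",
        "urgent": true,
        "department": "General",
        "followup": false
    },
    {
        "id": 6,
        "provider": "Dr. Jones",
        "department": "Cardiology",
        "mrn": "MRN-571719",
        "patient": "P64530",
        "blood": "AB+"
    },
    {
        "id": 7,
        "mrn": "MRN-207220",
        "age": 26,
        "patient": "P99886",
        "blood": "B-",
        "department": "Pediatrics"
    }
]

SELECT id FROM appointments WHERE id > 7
[]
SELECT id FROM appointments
[1, 2, 3, 4, 5, 6, 7]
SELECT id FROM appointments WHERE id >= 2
[2, 3, 4, 5, 6, 7]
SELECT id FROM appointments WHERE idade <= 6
[1]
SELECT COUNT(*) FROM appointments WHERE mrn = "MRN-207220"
1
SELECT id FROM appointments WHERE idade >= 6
[1]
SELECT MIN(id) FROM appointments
1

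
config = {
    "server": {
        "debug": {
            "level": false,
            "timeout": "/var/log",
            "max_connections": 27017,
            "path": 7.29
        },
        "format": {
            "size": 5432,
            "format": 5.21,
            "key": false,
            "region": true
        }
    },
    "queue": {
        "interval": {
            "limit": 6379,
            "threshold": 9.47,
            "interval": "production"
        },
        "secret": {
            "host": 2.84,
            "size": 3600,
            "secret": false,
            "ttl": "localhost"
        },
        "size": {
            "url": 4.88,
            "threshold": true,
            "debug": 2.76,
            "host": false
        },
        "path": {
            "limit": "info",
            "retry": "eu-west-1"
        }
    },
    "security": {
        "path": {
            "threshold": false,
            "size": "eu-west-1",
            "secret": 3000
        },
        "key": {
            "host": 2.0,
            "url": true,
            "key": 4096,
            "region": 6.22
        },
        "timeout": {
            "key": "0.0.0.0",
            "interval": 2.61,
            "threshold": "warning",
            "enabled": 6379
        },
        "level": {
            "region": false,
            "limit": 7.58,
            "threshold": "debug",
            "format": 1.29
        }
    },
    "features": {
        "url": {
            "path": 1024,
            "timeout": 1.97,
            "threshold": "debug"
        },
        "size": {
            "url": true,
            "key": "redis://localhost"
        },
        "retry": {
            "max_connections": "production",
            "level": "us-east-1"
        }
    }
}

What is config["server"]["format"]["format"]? 5.21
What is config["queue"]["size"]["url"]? 4.88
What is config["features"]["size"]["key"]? "redis://localhost"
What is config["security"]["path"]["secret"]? 3000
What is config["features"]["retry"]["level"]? "us-east-1"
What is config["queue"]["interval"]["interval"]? "production"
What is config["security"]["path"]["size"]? "eu-west-1"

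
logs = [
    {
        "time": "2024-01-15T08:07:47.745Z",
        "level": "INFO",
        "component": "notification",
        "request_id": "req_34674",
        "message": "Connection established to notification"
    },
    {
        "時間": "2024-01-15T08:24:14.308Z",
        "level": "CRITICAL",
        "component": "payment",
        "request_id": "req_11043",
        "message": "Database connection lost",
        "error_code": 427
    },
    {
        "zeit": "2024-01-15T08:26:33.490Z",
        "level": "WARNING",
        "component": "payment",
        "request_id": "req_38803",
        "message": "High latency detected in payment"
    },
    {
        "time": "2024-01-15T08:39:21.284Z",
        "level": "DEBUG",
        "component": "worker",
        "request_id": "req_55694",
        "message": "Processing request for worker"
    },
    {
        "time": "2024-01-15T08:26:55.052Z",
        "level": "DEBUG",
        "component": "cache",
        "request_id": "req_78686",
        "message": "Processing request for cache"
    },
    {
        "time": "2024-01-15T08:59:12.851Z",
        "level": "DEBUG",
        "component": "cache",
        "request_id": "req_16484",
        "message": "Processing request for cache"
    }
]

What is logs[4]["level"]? "DEBUG"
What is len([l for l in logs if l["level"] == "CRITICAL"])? 1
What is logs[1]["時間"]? "2024-01-15T08:24:14.308Z"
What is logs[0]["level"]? "INFO"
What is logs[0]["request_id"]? "req_34674"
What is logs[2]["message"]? "High latency detected in payment"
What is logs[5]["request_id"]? "req_16484"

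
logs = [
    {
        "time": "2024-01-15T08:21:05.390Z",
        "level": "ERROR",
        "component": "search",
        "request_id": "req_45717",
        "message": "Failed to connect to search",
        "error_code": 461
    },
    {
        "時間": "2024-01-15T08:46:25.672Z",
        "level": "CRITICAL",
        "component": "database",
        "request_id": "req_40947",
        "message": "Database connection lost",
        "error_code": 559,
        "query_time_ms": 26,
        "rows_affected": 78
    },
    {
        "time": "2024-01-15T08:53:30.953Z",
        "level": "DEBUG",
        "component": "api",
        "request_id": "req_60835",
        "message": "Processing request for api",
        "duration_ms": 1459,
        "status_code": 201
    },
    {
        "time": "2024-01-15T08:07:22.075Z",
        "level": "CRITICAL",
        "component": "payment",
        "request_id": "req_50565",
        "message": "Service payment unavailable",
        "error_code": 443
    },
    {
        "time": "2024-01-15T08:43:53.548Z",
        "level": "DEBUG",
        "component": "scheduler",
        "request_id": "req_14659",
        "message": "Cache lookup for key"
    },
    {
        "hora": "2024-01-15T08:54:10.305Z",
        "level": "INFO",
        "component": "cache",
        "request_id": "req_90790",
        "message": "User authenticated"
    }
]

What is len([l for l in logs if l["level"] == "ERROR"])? 1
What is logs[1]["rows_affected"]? 78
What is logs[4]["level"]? "DEBUG"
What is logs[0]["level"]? "ERROR"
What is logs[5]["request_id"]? "req_90790"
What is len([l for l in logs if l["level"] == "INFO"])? 1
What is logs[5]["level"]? "INFO"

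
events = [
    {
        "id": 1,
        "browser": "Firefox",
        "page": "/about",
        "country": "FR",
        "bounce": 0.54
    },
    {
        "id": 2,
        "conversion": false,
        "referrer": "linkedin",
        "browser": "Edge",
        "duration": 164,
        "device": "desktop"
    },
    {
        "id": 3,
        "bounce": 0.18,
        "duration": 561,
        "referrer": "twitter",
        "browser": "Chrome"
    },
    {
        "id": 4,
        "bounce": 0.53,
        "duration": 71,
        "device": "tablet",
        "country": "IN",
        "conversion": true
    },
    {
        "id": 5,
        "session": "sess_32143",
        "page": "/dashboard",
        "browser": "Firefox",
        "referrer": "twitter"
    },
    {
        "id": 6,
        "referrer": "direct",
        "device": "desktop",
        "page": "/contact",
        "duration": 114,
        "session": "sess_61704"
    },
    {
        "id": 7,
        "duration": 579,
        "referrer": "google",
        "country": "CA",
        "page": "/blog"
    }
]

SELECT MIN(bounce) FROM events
0.18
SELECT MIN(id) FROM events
1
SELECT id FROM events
[1, 2, 3, 4, 5, 6, 7]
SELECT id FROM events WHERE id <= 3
[1, 2, 3]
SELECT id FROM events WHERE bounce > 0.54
[]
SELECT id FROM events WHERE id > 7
[]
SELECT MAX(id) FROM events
7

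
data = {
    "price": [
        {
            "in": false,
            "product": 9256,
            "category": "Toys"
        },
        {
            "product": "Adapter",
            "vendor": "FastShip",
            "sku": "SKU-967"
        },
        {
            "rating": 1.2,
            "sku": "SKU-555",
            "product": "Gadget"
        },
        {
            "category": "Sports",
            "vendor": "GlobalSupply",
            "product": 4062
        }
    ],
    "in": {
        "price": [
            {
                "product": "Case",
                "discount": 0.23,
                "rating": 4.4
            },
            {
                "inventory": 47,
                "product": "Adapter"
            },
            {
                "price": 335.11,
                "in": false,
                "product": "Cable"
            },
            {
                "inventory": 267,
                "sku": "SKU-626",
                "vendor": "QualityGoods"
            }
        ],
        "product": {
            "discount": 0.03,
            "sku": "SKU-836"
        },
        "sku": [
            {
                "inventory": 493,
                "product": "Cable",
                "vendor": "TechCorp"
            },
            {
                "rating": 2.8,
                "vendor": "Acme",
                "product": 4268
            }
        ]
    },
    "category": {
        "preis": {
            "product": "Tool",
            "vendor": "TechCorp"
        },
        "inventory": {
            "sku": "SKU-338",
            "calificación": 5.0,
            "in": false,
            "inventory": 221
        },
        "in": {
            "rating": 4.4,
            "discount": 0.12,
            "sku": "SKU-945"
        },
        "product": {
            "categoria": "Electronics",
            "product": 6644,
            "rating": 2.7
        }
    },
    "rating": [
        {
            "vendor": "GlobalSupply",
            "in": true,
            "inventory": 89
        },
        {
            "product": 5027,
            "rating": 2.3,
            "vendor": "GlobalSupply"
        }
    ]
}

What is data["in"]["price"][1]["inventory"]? 47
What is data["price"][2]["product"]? "Gadget"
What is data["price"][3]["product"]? 4062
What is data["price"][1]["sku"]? "SKU-967"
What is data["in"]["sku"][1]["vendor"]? "Acme"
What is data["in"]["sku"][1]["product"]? 4268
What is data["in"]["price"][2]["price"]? 335.11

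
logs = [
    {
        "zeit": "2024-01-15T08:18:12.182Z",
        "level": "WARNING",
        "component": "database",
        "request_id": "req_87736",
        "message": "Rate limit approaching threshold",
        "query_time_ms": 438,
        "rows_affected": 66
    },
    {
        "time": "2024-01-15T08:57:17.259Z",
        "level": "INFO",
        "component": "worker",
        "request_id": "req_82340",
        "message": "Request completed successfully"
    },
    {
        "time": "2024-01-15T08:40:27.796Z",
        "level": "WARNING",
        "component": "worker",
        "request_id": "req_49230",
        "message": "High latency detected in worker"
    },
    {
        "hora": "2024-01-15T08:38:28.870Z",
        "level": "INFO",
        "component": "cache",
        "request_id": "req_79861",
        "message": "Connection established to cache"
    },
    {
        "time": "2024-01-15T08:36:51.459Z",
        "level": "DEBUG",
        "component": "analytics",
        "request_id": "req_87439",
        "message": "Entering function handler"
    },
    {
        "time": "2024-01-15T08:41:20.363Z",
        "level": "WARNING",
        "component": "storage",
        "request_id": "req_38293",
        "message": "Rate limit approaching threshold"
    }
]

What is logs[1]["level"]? "INFO"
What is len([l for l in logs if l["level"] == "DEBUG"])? 1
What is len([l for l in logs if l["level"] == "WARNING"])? 3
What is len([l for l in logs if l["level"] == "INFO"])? 2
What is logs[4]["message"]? "Entering function handler"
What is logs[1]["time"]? "2024-01-15T08:57:17.259Z"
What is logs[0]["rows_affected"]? 66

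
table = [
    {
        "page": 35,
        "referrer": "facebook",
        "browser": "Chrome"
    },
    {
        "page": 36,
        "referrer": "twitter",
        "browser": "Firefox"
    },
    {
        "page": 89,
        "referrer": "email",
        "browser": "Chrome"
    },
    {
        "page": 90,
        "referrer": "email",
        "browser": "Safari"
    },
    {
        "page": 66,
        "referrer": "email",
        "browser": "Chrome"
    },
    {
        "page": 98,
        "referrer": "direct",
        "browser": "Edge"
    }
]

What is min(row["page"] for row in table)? 35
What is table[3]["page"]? 90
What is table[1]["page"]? 36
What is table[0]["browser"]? "Chrome"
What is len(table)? 6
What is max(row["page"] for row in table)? 98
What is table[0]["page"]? 35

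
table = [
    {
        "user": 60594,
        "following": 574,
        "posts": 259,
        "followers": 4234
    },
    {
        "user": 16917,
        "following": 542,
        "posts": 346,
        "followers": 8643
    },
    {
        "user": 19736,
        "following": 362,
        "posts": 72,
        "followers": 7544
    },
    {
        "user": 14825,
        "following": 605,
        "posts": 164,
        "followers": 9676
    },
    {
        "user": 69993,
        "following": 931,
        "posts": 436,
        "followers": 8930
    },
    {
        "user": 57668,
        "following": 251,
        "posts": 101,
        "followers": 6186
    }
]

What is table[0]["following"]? 574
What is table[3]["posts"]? 164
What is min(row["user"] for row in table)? 14825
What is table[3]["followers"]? 9676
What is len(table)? 6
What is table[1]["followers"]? 8643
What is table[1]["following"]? 542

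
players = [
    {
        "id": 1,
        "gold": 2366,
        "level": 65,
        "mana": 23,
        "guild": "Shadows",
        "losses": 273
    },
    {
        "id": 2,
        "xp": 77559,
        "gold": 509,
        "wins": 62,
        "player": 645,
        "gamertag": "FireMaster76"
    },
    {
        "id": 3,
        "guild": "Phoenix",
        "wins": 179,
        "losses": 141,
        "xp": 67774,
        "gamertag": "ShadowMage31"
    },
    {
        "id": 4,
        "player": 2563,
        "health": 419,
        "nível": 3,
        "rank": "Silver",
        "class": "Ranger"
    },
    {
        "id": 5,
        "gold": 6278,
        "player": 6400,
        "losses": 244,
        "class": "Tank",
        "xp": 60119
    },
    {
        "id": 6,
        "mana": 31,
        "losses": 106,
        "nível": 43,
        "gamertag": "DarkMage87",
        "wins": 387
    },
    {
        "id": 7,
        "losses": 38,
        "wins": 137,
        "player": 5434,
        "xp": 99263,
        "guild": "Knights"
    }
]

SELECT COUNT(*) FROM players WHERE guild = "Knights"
1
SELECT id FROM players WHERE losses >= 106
[1, 3, 5, 6]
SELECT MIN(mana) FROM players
23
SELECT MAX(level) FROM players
65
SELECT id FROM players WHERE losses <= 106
[6, 7]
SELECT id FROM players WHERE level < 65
[]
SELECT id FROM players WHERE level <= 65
[1]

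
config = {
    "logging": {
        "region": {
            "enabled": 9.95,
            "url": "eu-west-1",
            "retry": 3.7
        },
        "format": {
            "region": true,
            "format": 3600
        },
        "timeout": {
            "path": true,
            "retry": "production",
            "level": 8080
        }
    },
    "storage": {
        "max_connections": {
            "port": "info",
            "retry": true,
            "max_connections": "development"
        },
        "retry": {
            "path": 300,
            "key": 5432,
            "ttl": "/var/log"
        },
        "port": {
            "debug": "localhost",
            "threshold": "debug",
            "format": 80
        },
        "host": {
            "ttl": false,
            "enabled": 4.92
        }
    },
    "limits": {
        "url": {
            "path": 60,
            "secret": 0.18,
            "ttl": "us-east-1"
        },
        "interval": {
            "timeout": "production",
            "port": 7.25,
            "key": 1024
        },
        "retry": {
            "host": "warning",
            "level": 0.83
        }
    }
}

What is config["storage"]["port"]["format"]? 80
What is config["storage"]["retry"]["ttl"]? "/var/log"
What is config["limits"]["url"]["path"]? 60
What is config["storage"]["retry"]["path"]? 300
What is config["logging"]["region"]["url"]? "eu-west-1"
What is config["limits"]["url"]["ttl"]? "us-east-1"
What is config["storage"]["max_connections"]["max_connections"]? "development"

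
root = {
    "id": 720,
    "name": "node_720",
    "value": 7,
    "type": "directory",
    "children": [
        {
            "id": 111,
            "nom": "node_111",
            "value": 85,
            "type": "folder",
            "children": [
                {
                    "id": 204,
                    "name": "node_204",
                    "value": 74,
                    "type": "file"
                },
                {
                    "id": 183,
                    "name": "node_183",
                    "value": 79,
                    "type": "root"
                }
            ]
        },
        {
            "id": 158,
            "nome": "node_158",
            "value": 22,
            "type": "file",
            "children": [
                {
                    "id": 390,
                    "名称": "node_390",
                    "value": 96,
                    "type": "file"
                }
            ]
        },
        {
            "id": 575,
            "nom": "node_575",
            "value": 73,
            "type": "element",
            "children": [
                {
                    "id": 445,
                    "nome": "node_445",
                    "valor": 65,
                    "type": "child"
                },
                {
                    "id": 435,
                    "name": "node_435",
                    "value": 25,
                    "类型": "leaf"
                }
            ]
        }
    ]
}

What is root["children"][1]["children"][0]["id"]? 390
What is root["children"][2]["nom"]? "node_575"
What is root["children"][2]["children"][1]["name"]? "node_435"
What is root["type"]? "directory"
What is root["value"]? 7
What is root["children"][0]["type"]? "folder"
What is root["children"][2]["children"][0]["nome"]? "node_445"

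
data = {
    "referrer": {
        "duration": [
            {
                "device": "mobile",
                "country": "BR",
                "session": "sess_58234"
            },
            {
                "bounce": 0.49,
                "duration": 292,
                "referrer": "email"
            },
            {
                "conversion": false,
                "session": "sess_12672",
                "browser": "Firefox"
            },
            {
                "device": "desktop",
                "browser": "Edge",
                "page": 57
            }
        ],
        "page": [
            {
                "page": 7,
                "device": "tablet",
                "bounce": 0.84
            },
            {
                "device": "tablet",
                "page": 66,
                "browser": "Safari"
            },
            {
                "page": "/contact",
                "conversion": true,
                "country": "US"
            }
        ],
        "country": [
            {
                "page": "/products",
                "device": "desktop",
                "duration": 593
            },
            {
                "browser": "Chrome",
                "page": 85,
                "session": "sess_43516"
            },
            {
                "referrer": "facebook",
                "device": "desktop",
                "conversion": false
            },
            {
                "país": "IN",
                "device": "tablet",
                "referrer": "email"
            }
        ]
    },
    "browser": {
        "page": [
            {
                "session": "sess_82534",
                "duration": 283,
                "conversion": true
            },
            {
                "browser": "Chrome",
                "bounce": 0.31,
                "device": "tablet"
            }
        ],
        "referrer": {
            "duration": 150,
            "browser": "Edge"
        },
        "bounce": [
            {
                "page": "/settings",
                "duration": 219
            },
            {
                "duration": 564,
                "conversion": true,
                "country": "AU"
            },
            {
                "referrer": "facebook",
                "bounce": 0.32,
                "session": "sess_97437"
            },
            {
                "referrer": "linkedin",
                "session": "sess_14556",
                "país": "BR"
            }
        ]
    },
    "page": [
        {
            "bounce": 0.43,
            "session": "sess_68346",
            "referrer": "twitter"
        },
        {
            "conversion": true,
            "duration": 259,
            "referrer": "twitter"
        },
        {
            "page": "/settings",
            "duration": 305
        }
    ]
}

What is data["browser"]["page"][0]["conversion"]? True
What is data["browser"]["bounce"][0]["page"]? "/settings"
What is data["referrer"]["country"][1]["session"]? "sess_43516"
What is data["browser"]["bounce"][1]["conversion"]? True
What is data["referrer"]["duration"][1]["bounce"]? 0.49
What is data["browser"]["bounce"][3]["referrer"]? "linkedin"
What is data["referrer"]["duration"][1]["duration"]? 292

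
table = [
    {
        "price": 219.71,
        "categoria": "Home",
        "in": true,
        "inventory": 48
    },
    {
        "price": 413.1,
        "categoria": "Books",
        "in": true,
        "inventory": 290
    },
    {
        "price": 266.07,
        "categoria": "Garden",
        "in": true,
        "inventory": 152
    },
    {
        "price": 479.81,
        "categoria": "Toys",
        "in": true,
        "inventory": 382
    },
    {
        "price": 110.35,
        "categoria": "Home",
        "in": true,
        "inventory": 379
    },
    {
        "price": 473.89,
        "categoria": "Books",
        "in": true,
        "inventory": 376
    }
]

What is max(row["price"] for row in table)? 479.81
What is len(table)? 6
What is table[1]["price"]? 413.1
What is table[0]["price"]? 219.71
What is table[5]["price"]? 473.89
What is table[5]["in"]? True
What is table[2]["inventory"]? 152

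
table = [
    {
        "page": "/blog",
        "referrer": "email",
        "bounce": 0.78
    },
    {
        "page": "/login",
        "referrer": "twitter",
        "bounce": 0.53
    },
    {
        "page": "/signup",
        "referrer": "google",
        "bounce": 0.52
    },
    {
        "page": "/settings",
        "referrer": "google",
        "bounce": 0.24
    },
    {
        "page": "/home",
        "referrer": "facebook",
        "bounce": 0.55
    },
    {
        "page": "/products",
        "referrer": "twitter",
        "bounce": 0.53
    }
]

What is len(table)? 6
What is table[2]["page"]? "/signup"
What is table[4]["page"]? "/home"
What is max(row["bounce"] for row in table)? 0.78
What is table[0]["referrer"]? "email"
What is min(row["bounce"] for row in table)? 0.24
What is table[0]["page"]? "/blog"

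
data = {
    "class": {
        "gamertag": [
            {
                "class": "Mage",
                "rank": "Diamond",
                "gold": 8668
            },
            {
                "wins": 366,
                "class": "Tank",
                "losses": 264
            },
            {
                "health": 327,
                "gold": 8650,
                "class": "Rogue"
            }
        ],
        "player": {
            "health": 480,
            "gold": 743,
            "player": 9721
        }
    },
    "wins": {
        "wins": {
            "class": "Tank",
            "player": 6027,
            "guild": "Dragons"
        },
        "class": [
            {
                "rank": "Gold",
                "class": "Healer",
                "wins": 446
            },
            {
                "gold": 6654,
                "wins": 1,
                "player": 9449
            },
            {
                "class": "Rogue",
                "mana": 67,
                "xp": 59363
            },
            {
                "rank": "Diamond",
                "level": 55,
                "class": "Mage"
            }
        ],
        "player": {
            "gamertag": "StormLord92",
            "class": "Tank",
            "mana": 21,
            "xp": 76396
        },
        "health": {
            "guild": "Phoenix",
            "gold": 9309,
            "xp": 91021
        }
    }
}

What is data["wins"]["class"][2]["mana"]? 67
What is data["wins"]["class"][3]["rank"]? "Diamond"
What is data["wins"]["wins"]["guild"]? "Dragons"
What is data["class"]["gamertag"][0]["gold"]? 8668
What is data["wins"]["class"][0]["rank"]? "Gold"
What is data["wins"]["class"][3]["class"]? "Mage"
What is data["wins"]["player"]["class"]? "Tank"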